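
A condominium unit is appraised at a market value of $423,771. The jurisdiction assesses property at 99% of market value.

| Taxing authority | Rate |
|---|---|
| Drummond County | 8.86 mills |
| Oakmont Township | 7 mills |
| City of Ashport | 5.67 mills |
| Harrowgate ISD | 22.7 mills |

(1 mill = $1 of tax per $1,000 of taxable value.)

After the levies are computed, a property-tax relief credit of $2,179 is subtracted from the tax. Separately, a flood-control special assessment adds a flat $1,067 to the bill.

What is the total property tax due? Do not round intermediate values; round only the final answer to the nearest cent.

Assessed value = $423,771 × 0.99 = $419,533.29
Drummond County: $419,533.29 × 0.00886 = $3,717.0649494
Oakmont Township: $419,533.29 × 0.007 = $2,936.73303
City of Ashport: $419,533.29 × 0.00567 = $2,378.7537543
Harrowgate ISD: $419,533.29 × 0.0227 = $9,523.405683
Levies subtotal = $18,555.9574167
After credit = $18,555.9574167 − $2,179 = $16,376.9574167
Total = $16,376.9574167 + $1,067 = $17,443.9574167

$17,443.96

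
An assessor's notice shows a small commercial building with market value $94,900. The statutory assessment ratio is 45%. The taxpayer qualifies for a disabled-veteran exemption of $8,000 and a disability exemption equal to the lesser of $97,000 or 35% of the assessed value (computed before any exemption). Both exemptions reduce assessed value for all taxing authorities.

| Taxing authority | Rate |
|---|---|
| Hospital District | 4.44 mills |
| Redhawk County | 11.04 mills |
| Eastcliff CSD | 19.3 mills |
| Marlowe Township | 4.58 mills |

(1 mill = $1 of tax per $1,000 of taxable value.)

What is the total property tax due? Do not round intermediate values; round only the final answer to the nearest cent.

Assessed value = $94,900 × 0.45 = $42,705
Disability exemption = min($97,000, 35% × $42,705) = min($97,000, $14,946.75) = $14,946.75 (percentage binds)
Taxable value = $42,705 − $8,000 − $14,946.75 = $19,758.25
Hospital District: $19,758.25 × 0.00444 = $87.72663
Redhawk County: $19,758.25 × 0.01104 = $218.13108
Eastcliff CSD: $19,758.25 × 0.0193 = $381.334225
Marlowe Township: $19,758.25 × 0.00458 = $90.492785
Total = $777.68472

$777.68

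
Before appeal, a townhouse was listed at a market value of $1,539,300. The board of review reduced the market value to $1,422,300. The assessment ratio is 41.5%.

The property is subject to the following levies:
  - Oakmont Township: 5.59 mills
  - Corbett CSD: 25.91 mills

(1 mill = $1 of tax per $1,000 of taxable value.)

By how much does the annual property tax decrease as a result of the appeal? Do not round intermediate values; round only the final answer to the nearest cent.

$1,529.48

Old assessed value = $1,539,300 × 0.415 = $638,809.5
New assessed value = $1,422,300 × 0.415 = $590,254.5
Combined rate = 0.00559 + 0.02591 = 0.0315
Old tax = $638,809.5 × 0.0315 = $20,122.49925
New tax = $590,254.5 × 0.0315 = $18,593.01675
Reduction = $20,122.49925 − $18,593.01675 = $1,529.4825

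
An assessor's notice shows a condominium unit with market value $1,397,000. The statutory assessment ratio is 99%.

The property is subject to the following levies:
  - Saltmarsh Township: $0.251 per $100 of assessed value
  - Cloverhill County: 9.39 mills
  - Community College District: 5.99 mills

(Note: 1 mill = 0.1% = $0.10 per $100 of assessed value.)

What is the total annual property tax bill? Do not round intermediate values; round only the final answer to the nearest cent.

$24,742.41

Assessed value = $1,397,000 × 0.99 = $1,383,030
Saltmarsh Township: $1,383,030 × 0.00251 = $3,471.4053
Cloverhill County: $1,383,030 × 0.00939 = $12,986.6517
Community College District: $1,383,030 × 0.00599 = $8,284.3497
Total = $24,742.4067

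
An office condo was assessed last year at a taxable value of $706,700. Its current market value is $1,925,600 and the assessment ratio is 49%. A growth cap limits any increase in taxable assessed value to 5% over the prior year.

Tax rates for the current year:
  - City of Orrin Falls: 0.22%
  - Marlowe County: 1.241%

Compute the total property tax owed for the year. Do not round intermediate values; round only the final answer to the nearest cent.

Uncapped assessed value = $1,925,600 × 0.49 = $943,544
Cap limit = $706,700 × 1.05 = $742,035
Taxable assessed value = min($943,544, $742,035) = $742,035 (cap binds)
City of Orrin Falls: $742,035 × 0.0022 = $1,632.477
Marlowe County: $742,035 × 0.01241 = $9,208.65435
Total = $10,841.13135

$10,841.13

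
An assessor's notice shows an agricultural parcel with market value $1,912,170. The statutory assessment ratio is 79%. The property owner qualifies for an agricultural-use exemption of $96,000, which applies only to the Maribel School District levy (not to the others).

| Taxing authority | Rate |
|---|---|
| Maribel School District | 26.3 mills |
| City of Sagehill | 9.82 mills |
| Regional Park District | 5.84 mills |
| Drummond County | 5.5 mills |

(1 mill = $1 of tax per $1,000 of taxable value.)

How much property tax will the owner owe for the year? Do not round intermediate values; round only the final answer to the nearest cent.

$69,168.95

Assessed value = $1,912,170 × 0.79 = $1,510,614.3
Maribel School District: ($1,510,614.3 − $96,000) × 0.0263 = $1,414,614.3 × 0.0263 = $37,204.35609
City of Sagehill: $1,510,614.3 × 0.00982 = $14,834.232426
Regional Park District: $1,510,614.3 × 0.00584 = $8,821.987512
Drummond County: $1,510,614.3 × 0.0055 = $8,308.37865
Total = $69,168.954678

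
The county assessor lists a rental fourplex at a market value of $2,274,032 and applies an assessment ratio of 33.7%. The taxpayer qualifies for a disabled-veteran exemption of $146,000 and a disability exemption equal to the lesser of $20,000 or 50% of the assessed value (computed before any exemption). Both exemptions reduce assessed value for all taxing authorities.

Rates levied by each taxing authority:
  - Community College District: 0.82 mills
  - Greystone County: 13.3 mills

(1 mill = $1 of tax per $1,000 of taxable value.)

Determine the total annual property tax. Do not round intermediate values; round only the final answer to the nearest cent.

$8,476.92

Assessed value = $2,274,032 × 0.337 = $766,348.784
Disability exemption = min($20,000, 50% × $766,348.784) = min($20,000, $383,174.392) = $20,000 (dollar cap binds)
Taxable value = $766,348.784 − $146,000 − $20,000 = $600,348.784
Community College District: $600,348.784 × 0.00082 = $492.28600288
Greystone County: $600,348.784 × 0.0133 = $7,984.6388272
Total = $8,476.92483008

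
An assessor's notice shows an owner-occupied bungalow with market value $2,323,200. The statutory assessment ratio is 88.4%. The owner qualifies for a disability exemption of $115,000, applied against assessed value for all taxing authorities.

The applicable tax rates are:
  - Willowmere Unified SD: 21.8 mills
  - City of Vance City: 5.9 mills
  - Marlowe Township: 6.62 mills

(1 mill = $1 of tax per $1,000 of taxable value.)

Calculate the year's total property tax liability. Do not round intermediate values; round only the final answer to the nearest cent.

Assessed value = $2,323,200 × 0.884 = $2,053,708.8
Taxable value = $2,053,708.8 − $115,000 = $1,938,708.8
Willowmere Unified SD: $1,938,708.8 × 0.0218 = $42,263.85184
City of Vance City: $1,938,708.8 × 0.0059 = $11,438.38192
Marlowe Township: $1,938,708.8 × 0.00662 = $12,834.252256
Total = $42,263.85184 + $11,438.38192 + $12,834.252256 = $66,536.486016

$66,536.49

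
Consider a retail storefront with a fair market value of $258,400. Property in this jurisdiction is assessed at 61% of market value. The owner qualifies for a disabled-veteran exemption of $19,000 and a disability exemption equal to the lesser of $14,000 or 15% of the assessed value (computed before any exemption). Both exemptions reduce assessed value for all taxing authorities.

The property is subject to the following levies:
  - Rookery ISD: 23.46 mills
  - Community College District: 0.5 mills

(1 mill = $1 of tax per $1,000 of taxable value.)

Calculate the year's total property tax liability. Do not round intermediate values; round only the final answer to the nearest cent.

$2,985.99

Assessed value = $258,400 × 0.61 = $157,624
Disability exemption = min($14,000, 15% × $157,624) = min($14,000, $23,643.6) = $14,000 (dollar cap binds)
Taxable value = $157,624 − $19,000 − $14,000 = $124,624
Rookery ISD: $124,624 × 0.02346 = $2,923.67904
Community College District: $124,624 × 0.0005 = $62.312
Total = $2,985.99104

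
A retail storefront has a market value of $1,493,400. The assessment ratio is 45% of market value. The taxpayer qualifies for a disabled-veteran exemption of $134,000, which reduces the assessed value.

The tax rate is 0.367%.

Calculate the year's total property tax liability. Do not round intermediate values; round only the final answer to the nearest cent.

Assessed value = $1,493,400 × 0.45 = $672,030
Taxable value = $672,030 − $134,000 = $538,030
Tax = $538,030 × 0.00367 = $1,974.5701

$1,974.57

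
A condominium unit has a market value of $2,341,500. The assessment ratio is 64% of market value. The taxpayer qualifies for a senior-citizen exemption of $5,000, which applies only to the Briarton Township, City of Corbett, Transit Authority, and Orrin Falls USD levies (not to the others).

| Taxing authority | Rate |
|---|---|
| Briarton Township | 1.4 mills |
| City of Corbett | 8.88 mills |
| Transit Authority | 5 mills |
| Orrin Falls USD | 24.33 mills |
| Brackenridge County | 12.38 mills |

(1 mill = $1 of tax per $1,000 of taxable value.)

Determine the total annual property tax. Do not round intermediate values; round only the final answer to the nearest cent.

$77,712.08

Assessed value = $2,341,500 × 0.64 = $1,498,560
Briarton Township: ($1,498,560 − $5,000) × 0.0014 = $1,493,560 × 0.0014 = $2,090.984
City of Corbett: ($1,498,560 − $5,000) × 0.00888 = $1,493,560 × 0.00888 = $13,262.8128
Transit Authority: ($1,498,560 − $5,000) × 0.005 = $1,493,560 × 0.005 = $7,467.8
Orrin Falls USD: ($1,498,560 − $5,000) × 0.02433 = $1,493,560 × 0.02433 = $36,338.3148
Brackenridge County: $1,498,560 × 0.01238 = $18,552.1728
Total = $77,712.0844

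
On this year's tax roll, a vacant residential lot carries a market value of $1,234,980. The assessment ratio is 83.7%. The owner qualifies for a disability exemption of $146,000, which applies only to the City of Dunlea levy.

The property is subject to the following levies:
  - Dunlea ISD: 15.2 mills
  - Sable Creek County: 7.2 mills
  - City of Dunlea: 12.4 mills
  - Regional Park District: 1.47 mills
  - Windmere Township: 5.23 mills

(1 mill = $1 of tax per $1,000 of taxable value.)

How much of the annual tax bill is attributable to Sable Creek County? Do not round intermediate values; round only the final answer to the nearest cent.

Assessed value = $1,234,980 × 0.837 = $1,033,678.26
Sable Creek County taxable value = $1,033,678.26 (exemption does not apply)
Sable Creek County levy = $1,033,678.26 × 0.0072 = $7,442.483472

$7,442.48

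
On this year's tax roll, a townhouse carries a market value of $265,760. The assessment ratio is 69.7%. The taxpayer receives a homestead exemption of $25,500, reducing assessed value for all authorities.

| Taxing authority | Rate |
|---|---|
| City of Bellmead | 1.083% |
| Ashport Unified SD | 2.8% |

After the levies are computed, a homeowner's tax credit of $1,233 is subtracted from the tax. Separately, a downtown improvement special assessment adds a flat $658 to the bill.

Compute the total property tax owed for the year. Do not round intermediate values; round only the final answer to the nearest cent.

Assessed value = $265,760 × 0.697 = $185,234.72
Taxable value = $185,234.72 − $25,500 = $159,734.72
City of Bellmead: $159,734.72 × 0.01083 = $1,729.9270176
Ashport Unified SD: $159,734.72 × 0.028 = $4,472.57216
Levies subtotal = $6,202.4991776
After credit = $6,202.4991776 − $1,233 = $4,969.4991776
Total = $4,969.4991776 + $658 = $5,627.4991776

$5,627.50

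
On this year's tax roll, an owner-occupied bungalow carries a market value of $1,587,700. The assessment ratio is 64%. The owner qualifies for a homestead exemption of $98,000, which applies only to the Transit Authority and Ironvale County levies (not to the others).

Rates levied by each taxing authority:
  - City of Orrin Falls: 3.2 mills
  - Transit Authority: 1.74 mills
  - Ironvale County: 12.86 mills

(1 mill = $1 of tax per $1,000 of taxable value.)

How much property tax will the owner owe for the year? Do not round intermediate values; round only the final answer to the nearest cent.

Assessed value = $1,587,700 × 0.64 = $1,016,128
City of Orrin Falls: $1,016,128 × 0.0032 = $3,251.6096
Transit Authority: ($1,016,128 − $98,000) × 0.00174 = $918,128 × 0.00174 = $1,597.54272
Ironvale County: ($1,016,128 − $98,000) × 0.01286 = $918,128 × 0.01286 = $11,807.12608
Total = $16,656.2784

$16,656.28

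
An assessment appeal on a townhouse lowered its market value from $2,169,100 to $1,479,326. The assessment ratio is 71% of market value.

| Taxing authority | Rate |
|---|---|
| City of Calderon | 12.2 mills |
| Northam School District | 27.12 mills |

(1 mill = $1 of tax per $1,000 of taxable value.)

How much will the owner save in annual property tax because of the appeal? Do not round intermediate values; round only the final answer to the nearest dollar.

Old assessed value = $2,169,100 × 0.71 = $1,540,061
New assessed value = $1,479,326 × 0.71 = $1,050,321.46
Combined rate = 0.0122 + 0.02712 = 0.03932
Old tax = $1,540,061 × 0.03932 = $60,555.19852
New tax = $1,050,321.46 × 0.03932 = $41,298.6398072
Reduction = $60,555.19852 − $41,298.6398072 = $19,256.5587128

$19,257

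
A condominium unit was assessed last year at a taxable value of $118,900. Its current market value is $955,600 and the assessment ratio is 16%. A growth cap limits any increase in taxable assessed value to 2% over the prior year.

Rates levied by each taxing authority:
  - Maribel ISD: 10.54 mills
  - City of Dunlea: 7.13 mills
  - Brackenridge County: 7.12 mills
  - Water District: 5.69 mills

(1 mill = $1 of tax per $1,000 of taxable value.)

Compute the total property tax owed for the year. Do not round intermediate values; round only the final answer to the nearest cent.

Uncapped assessed value = $955,600 × 0.16 = $152,896
Cap limit = $118,900 × 1.02 = $121,278
Taxable assessed value = min($152,896, $121,278) = $121,278 (cap binds)
Maribel ISD: $121,278 × 0.01054 = $1,278.27012
City of Dunlea: $121,278 × 0.00713 = $864.71214
Brackenridge County: $121,278 × 0.00712 = $863.49936
Water District: $121,278 × 0.00569 = $690.07182
Total = $3,696.55344

$3,696.55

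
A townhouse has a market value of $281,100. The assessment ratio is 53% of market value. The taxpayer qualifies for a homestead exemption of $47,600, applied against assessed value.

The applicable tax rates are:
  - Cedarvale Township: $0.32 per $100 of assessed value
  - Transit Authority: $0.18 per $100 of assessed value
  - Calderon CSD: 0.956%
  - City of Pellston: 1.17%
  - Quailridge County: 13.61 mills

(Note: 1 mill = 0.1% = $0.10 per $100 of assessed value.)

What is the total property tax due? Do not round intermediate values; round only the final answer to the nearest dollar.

Assessed value = $281,100 × 0.53 = $148,983
Taxable value = $148,983 − $47,600 = $101,383
Cedarvale Township: $101,383 × 0.0032 = $324.4256
Transit Authority: $101,383 × 0.0018 = $182.4894
Calderon CSD: $101,383 × 0.00956 = $969.22148
City of Pellston: $101,383 × 0.0117 = $1,186.1811
Quailridge County: $101,383 × 0.01361 = $1,379.82263
Total = $4,042.14021

$4,042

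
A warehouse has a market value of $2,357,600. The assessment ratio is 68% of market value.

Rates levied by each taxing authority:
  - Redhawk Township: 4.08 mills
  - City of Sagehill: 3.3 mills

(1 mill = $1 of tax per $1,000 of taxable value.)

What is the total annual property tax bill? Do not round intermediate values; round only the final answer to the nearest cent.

Assessed value = $2,357,600 × 0.68 = $1,603,168
Redhawk Township: $1,603,168 × 0.00408 = $6,540.92544
City of Sagehill: $1,603,168 × 0.0033 = $5,290.4544
Total = $6,540.92544 + $5,290.4544 = $11,831.37984

$11,831.38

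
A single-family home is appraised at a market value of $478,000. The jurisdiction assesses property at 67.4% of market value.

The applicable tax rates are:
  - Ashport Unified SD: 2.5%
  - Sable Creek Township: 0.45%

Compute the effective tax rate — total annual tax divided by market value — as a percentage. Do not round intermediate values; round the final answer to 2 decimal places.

1.99%

Assessed value = $478,000 × 0.674 = $322,172
Ashport Unified SD: $322,172 × 0.025 = $8,054.3
Sable Creek Township: $322,172 × 0.0045 = $1,449.774
Total tax = $9,504.074
Effective rate = $9,504.074 ÷ $478,000 = 1.99% of market value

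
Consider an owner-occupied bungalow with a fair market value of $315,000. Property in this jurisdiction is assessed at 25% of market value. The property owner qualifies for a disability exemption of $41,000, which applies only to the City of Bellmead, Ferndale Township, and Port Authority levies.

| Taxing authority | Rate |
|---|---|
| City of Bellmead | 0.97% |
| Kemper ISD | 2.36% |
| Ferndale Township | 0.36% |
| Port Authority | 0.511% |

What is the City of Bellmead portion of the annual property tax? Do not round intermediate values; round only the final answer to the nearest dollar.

Assessed value = $315,000 × 0.25 = $78,750
City of Bellmead taxable value = $78,750 − $41,000 = $37,750
City of Bellmead levy = $37,750 × 0.0097 = $366.175

$366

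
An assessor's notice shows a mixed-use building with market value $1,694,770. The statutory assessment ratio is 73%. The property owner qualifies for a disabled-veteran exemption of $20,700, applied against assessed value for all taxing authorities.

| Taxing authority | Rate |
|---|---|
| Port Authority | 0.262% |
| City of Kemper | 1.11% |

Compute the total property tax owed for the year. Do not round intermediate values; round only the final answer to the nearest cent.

Assessed value = $1,694,770 × 0.73 = $1,237,182.1
Taxable value = $1,237,182.1 − $20,700 = $1,216,482.1
Port Authority: $1,216,482.1 × 0.00262 = $3,187.183102
City of Kemper: $1,216,482.1 × 0.0111 = $13,502.95131
Total = $3,187.183102 + $13,502.95131 = $16,690.134412

$16,690.13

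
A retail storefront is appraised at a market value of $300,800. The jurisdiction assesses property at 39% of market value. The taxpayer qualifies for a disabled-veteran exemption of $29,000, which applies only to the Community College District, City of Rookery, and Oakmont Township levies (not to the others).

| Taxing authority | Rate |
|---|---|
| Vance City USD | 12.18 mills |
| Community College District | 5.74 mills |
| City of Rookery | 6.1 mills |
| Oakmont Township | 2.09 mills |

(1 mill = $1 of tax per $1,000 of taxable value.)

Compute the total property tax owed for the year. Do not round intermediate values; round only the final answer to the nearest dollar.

$2,659

Assessed value = $300,800 × 0.39 = $117,312
Vance City USD: $117,312 × 0.01218 = $1,428.86016
Community College District: ($117,312 − $29,000) × 0.00574 = $88,312 × 0.00574 = $506.91088
City of Rookery: ($117,312 − $29,000) × 0.0061 = $88,312 × 0.0061 = $538.7032
Oakmont Township: ($117,312 − $29,000) × 0.00209 = $88,312 × 0.00209 = $184.57208
Total = $2,659.04632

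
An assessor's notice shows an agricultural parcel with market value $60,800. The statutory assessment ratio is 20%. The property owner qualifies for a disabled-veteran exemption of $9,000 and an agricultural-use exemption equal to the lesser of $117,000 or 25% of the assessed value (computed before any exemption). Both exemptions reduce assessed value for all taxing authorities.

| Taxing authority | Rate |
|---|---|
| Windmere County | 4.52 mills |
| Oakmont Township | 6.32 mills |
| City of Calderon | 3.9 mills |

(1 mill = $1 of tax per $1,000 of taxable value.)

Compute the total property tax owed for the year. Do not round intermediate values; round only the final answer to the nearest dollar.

Assessed value = $60,800 × 0.2 = $12,160
Agricultural-use exemption = min($117,000, 25% × $12,160) = min($117,000, $3,040) = $3,040 (percentage binds)
Taxable value = $12,160 − $9,000 − $3,040 = $120
Windmere County: $120 × 0.00452 = $0.5424
Oakmont Township: $120 × 0.00632 = $0.7584
City of Calderon: $120 × 0.0039 = $0.468
Total = $1.7688

$2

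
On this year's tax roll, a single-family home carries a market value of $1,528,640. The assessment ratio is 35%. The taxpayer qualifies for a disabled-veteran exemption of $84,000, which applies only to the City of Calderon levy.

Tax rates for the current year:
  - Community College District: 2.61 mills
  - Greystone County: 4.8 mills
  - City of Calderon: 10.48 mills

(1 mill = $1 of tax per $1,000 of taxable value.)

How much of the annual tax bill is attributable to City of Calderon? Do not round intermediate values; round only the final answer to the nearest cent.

Assessed value = $1,528,640 × 0.35 = $535,024
City of Calderon taxable value = $535,024 − $84,000 = $451,024
City of Calderon levy = $451,024 × 0.01048 = $4,726.73152

$4,726.73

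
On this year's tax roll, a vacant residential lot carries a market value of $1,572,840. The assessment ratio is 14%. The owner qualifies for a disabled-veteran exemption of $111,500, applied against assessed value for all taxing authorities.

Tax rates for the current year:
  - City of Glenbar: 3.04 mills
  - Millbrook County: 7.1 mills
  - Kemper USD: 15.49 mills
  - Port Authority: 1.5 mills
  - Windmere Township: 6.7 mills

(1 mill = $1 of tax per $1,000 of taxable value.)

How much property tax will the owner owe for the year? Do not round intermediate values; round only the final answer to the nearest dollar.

$3,677

Assessed value = $1,572,840 × 0.14 = $220,197.6
Taxable value = $220,197.6 − $111,500 = $108,697.6
City of Glenbar: $108,697.6 × 0.00304 = $330.440704
Millbrook County: $108,697.6 × 0.0071 = $771.75296
Kemper USD: $108,697.6 × 0.01549 = $1,683.725824
Port Authority: $108,697.6 × 0.0015 = $163.0464
Windmere Township: $108,697.6 × 0.0067 = $728.27392
Total = $330.440704 + $771.75296 + $1,683.725824 + $163.0464 + $728.27392 = $3,677.239808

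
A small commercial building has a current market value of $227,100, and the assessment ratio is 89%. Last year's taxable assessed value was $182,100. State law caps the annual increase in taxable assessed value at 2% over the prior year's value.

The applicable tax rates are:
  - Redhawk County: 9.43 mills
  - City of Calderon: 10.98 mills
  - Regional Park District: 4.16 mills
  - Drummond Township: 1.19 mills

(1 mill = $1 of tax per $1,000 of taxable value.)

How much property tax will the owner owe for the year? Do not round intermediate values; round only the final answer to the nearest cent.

$4,784.71

Uncapped assessed value = $227,100 × 0.89 = $202,119
Cap limit = $182,100 × 1.02 = $185,742
Taxable assessed value = min($202,119, $185,742) = $185,742 (cap binds)
Redhawk County: $185,742 × 0.00943 = $1,751.54706
City of Calderon: $185,742 × 0.01098 = $2,039.44716
Regional Park District: $185,742 × 0.00416 = $772.68672
Drummond Township: $185,742 × 0.00119 = $221.03298
Total = $4,784.71392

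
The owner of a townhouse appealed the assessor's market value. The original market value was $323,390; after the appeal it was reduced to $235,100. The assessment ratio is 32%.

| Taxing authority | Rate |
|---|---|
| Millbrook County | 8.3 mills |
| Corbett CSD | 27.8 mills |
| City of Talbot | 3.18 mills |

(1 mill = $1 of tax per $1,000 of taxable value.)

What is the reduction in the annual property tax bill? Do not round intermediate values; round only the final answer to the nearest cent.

Old assessed value = $323,390 × 0.32 = $103,484.8
New assessed value = $235,100 × 0.32 = $75,232
Combined rate = 0.0083 + 0.0278 + 0.00318 = 0.03928
Old tax = $103,484.8 × 0.03928 = $4,064.882944
New tax = $75,232 × 0.03928 = $2,955.11296
Reduction = $4,064.882944 − $2,955.11296 = $1,109.769984

$1,109.77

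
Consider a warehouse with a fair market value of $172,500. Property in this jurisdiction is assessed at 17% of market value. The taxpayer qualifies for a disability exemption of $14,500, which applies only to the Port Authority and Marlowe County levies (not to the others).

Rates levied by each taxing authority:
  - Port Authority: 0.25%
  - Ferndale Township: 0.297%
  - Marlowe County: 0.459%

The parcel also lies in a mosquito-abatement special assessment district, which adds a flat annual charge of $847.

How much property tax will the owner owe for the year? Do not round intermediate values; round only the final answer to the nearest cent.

Assessed value = $172,500 × 0.17 = $29,325
Port Authority: ($29,325 − $14,500) × 0.0025 = $14,825 × 0.0025 = $37.0625
Ferndale Township: $29,325 × 0.00297 = $87.09525
Marlowe County: ($29,325 − $14,500) × 0.00459 = $14,825 × 0.00459 = $68.04675
Levies subtotal = $192.2045
Total = $192.2045 + $847 = $1,039.2045

$1,039.20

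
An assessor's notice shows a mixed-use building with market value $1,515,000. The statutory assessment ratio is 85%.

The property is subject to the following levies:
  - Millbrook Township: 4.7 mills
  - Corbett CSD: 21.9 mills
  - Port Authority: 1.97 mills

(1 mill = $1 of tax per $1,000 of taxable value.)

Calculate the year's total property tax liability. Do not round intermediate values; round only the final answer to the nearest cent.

$36,791.02

Assessed value = $1,515,000 × 0.85 = $1,287,750
Millbrook Township: $1,287,750 × 0.0047 = $6,052.425
Corbett CSD: $1,287,750 × 0.0219 = $28,201.725
Port Authority: $1,287,750 × 0.00197 = $2,536.8675
Total = $6,052.425 + $28,201.725 + $2,536.8675 = $36,791.0175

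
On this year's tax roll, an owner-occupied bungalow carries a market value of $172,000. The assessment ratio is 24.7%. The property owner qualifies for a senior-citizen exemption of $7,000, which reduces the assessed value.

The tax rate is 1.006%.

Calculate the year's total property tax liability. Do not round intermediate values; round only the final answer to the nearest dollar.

Assessed value = $172,000 × 0.247 = $42,484
Taxable value = $42,484 − $7,000 = $35,484
Tax = $35,484 × 0.01006 = $356.96904

$357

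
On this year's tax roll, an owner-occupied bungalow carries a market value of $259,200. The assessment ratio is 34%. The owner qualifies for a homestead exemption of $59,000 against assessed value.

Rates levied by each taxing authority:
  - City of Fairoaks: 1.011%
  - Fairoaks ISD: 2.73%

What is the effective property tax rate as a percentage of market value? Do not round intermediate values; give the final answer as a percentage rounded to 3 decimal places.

Assessed value = $259,200 × 0.34 = $88,128
Taxable value = $88,128 − $59,000 = $29,128
City of Fairoaks: $29,128 × 0.01011 = $294.48408
Fairoaks ISD: $29,128 × 0.0273 = $795.1944
Total tax = $1,089.67848
Effective rate = $1,089.67848 ÷ $259,200 = 0.420% of market value

0.420%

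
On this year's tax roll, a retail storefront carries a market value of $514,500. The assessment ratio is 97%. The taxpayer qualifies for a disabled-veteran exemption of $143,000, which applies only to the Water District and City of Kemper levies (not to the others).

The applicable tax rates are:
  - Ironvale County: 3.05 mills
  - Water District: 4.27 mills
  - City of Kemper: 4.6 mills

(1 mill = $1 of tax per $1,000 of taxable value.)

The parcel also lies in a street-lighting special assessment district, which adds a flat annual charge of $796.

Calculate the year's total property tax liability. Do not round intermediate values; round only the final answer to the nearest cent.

$5,476.44

Assessed value = $514,500 × 0.97 = $499,065
Ironvale County: $499,065 × 0.00305 = $1,522.14825
Water District: ($499,065 − $143,000) × 0.00427 = $356,065 × 0.00427 = $1,520.39755
City of Kemper: ($499,065 − $143,000) × 0.0046 = $356,065 × 0.0046 = $1,637.899
Levies subtotal = $4,680.4448
Total = $4,680.4448 + $796 = $5,476.4448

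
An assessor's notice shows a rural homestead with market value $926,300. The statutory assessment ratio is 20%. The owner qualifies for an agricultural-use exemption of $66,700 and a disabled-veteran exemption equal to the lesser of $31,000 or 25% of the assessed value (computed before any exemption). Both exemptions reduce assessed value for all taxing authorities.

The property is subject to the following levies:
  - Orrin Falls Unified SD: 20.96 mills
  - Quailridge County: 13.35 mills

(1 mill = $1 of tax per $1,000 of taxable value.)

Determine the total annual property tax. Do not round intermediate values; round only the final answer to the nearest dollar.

Assessed value = $926,300 × 0.2 = $185,260
Disabled-veteran exemption = min($31,000, 25% × $185,260) = min($31,000, $46,315) = $31,000 (dollar cap binds)
Taxable value = $185,260 − $66,700 − $31,000 = $87,560
Orrin Falls Unified SD: $87,560 × 0.02096 = $1,835.2576
Quailridge County: $87,560 × 0.01335 = $1,168.926
Total = $3,004.1836

$3,004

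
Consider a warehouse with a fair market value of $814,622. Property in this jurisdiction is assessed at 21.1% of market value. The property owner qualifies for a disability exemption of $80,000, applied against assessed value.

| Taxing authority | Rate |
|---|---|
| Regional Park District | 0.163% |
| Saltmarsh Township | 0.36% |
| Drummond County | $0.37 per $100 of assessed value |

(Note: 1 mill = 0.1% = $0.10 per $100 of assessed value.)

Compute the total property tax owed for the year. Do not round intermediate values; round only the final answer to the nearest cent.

Assessed value = $814,622 × 0.211 = $171,885.242
Taxable value = $171,885.242 − $80,000 = $91,885.242
Regional Park District: $91,885.242 × 0.00163 = $149.77294446
Saltmarsh Township: $91,885.242 × 0.0036 = $330.7868712
Drummond County: $91,885.242 × 0.0037 = $339.9753954
Total = $820.53521106

$820.54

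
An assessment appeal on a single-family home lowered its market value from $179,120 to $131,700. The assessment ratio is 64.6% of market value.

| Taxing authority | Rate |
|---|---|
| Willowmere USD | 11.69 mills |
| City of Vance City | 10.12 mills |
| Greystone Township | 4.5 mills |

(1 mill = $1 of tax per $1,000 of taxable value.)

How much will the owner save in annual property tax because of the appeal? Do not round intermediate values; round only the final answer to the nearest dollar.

$806

Old assessed value = $179,120 × 0.646 = $115,711.52
New assessed value = $131,700 × 0.646 = $85,078.2
Combined rate = 0.01169 + 0.01012 + 0.0045 = 0.02631
Old tax = $115,711.52 × 0.02631 = $3,044.3700912
New tax = $85,078.2 × 0.02631 = $2,238.407442
Reduction = $3,044.3700912 − $2,238.407442 = $805.9626492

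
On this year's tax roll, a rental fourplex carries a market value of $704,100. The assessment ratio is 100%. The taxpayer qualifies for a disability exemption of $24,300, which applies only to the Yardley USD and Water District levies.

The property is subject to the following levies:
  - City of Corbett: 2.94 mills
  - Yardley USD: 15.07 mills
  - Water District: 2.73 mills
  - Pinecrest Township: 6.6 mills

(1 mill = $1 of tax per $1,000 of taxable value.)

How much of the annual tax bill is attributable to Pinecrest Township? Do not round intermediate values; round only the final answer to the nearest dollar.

Assessed value = $704,100 × 1 = $704,100
Pinecrest Township taxable value = $704,100 (exemption does not apply)
Pinecrest Township levy = $704,100 × 0.0066 = $4,647.06

$4,647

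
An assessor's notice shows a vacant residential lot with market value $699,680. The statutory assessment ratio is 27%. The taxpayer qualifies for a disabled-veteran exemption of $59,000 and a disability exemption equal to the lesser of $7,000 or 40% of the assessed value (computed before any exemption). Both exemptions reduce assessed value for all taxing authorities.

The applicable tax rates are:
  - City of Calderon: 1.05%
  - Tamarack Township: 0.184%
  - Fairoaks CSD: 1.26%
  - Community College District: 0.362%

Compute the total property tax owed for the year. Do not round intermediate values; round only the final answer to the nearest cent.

$3,510.41

Assessed value = $699,680 × 0.27 = $188,913.6
Disability exemption = min($7,000, 40% × $188,913.6) = min($7,000, $75,565.44) = $7,000 (dollar cap binds)
Taxable value = $188,913.6 − $59,000 − $7,000 = $122,913.6
City of Calderon: $122,913.6 × 0.0105 = $1,290.5928
Tamarack Township: $122,913.6 × 0.00184 = $226.161024
Fairoaks CSD: $122,913.6 × 0.0126 = $1,548.71136
Community College District: $122,913.6 × 0.00362 = $444.947232
Total = $3,510.412416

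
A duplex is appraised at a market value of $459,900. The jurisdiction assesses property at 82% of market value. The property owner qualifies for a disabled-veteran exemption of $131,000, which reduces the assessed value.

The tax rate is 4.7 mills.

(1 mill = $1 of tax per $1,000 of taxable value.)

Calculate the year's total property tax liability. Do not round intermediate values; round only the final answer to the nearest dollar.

$1,157

Assessed value = $459,900 × 0.82 = $377,118
Taxable value = $377,118 − $131,000 = $246,118
Tax = $246,118 × 0.0047 = $1,156.7546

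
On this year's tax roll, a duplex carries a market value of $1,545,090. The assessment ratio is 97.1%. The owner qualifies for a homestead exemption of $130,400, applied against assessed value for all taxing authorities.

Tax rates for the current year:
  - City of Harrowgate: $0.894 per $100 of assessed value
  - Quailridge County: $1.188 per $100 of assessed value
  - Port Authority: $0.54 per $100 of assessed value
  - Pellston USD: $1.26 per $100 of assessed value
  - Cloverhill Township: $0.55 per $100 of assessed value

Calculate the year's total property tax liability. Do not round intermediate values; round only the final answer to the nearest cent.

$60,713.19

Assessed value = $1,545,090 × 0.971 = $1,500,282.39
Taxable value = $1,500,282.39 − $130,400 = $1,369,882.39
City of Harrowgate: $1,369,882.39 × 0.00894 = $12,246.7485666
Quailridge County: $1,369,882.39 × 0.01188 = $16,274.2027932
Port Authority: $1,369,882.39 × 0.0054 = $7,397.364906
Pellston USD: $1,369,882.39 × 0.0126 = $17,260.518114
Cloverhill Township: $1,369,882.39 × 0.0055 = $7,534.353145
Total = $12,246.7485666 + $16,274.2027932 + $7,397.364906 + $17,260.518114 + $7,534.353145 = $60,713.1875248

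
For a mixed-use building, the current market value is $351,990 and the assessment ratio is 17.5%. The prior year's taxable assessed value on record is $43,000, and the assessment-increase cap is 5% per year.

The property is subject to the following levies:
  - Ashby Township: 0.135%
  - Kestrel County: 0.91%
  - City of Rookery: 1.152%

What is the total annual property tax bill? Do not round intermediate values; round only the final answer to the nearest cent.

$991.95

Uncapped assessed value = $351,990 × 0.175 = $61,598.25
Cap limit = $43,000 × 1.05 = $45,150
Taxable assessed value = min($61,598.25, $45,150) = $45,150 (cap binds)
Ashby Township: $45,150 × 0.00135 = $60.9525
Kestrel County: $45,150 × 0.0091 = $410.865
City of Rookery: $45,150 × 0.01152 = $520.128
Total = $991.9455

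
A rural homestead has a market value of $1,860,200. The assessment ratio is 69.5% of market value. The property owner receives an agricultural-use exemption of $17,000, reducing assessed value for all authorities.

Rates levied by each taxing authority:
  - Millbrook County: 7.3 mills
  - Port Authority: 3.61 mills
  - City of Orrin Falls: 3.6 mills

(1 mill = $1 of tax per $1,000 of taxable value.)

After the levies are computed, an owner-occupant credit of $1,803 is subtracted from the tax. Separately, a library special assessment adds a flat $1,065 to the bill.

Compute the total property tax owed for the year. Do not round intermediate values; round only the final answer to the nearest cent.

Assessed value = $1,860,200 × 0.695 = $1,292,839
Taxable value = $1,292,839 − $17,000 = $1,275,839
Millbrook County: $1,275,839 × 0.0073 = $9,313.6247
Port Authority: $1,275,839 × 0.00361 = $4,605.77879
City of Orrin Falls: $1,275,839 × 0.0036 = $4,593.0204
Levies subtotal = $18,512.42389
After credit = $18,512.42389 − $1,803 = $16,709.42389
Total = $16,709.42389 + $1,065 = $17,774.42389

$17,774.42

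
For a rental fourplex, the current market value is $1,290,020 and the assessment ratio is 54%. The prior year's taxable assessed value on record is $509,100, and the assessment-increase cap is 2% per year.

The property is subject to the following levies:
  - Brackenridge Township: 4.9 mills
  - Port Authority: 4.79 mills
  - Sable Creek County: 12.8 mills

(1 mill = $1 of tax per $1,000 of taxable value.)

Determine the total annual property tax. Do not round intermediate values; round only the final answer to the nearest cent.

Uncapped assessed value = $1,290,020 × 0.54 = $696,610.8
Cap limit = $509,100 × 1.02 = $519,282
Taxable assessed value = min($696,610.8, $519,282) = $519,282 (cap binds)
Brackenridge Township: $519,282 × 0.0049 = $2,544.4818
Port Authority: $519,282 × 0.00479 = $2,487.36078
Sable Creek County: $519,282 × 0.0128 = $6,646.8096
Total = $11,678.65218

$11,678.65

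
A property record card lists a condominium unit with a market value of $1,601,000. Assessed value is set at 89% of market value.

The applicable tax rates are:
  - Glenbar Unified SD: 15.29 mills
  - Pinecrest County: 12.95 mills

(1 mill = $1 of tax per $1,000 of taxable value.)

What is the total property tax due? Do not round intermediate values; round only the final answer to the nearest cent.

Assessed value = $1,601,000 × 0.89 = $1,424,890
Glenbar Unified SD: $1,424,890 × 0.01529 = $21,786.5681
Pinecrest County: $1,424,890 × 0.01295 = $18,452.3255
Total = $21,786.5681 + $18,452.3255 = $40,238.8936

$40,238.89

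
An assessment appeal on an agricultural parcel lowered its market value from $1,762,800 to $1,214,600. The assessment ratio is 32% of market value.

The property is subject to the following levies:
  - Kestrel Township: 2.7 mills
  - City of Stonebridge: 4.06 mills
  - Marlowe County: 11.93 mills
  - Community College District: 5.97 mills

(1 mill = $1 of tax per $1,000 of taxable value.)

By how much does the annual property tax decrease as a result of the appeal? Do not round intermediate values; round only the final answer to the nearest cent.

Old assessed value = $1,762,800 × 0.32 = $564,096
New assessed value = $1,214,600 × 0.32 = $388,672
Combined rate = 0.0027 + 0.00406 + 0.01193 + 0.00597 = 0.02466
Old tax = $564,096 × 0.02466 = $13,910.60736
New tax = $388,672 × 0.02466 = $9,584.65152
Reduction = $13,910.60736 − $9,584.65152 = $4,325.95584

$4,325.96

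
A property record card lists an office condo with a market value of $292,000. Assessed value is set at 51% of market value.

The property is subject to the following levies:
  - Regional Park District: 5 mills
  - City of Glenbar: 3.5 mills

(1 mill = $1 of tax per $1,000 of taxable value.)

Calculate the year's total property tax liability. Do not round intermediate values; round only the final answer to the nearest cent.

Assessed value = $292,000 × 0.51 = $148,920
Regional Park District: $148,920 × 0.005 = $744.6
City of Glenbar: $148,920 × 0.0035 = $521.22
Total = $744.6 + $521.22 = $1,265.82

$1,265.82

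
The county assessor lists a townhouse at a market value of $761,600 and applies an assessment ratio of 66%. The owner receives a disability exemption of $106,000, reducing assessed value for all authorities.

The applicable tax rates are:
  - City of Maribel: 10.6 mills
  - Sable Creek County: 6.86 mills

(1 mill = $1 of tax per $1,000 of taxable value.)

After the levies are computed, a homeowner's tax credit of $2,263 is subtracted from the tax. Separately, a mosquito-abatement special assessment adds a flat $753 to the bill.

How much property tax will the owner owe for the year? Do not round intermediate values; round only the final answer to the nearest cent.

$5,415.61

Assessed value = $761,600 × 0.66 = $502,656
Taxable value = $502,656 − $106,000 = $396,656
City of Maribel: $396,656 × 0.0106 = $4,204.5536
Sable Creek County: $396,656 × 0.00686 = $2,721.06016
Levies subtotal = $6,925.61376
After credit = $6,925.61376 − $2,263 = $4,662.61376
Total = $4,662.61376 + $753 = $5,415.61376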